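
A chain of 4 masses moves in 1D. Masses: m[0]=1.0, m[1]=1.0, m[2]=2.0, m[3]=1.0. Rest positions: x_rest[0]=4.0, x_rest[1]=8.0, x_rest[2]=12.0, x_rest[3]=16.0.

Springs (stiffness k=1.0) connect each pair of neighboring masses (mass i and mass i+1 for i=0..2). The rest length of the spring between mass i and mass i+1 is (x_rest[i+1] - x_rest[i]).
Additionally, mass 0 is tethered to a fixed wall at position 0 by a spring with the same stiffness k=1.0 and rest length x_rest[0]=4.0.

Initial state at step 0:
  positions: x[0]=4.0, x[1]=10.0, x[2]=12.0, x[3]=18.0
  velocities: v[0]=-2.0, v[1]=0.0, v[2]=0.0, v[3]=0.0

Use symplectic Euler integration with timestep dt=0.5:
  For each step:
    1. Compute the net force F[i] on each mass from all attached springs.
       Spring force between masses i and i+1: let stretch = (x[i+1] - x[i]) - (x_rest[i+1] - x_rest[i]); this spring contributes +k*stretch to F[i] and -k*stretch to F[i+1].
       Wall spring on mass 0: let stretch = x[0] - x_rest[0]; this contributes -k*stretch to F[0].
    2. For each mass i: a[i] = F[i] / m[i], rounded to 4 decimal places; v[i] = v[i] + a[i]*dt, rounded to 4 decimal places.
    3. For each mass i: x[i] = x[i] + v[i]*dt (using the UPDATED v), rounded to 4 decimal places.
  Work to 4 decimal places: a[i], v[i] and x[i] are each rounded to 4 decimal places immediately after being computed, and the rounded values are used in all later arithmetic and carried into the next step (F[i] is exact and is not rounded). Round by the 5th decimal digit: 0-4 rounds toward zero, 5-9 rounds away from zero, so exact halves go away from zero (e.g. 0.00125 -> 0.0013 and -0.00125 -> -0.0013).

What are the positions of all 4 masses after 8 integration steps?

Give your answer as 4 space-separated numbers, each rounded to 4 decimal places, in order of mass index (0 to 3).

Step 0: x=[4.0000 10.0000 12.0000 18.0000] v=[-2.0000 0.0000 0.0000 0.0000]
Step 1: x=[3.5000 9.0000 12.5000 17.5000] v=[-1.0000 -2.0000 1.0000 -1.0000]
Step 2: x=[3.5000 7.5000 13.1875 16.7500] v=[0.0000 -3.0000 1.3750 -1.5000]
Step 3: x=[3.6250 6.4219 13.6094 16.1094] v=[0.2500 -2.1563 0.8438 -1.2813]
Step 4: x=[3.5430 6.4414 13.4454 15.8438] v=[-0.1641 0.0390 -0.3281 -0.5313]
Step 5: x=[3.2998 7.4873 12.7057 15.9786] v=[-0.4864 2.0918 -1.4795 0.2695]
Step 6: x=[3.2785 8.7910 11.7228 16.2952] v=[-0.0426 2.6073 -1.9659 0.6331]
Step 7: x=[3.8157 9.4495 10.9449 16.4687] v=[1.0744 1.3170 -1.5558 0.3469]
Step 8: x=[4.8075 9.0734 10.6706 16.2612] v=[1.9835 -0.7522 -0.5487 -0.4150]

Answer: 4.8075 9.0734 10.6706 16.2612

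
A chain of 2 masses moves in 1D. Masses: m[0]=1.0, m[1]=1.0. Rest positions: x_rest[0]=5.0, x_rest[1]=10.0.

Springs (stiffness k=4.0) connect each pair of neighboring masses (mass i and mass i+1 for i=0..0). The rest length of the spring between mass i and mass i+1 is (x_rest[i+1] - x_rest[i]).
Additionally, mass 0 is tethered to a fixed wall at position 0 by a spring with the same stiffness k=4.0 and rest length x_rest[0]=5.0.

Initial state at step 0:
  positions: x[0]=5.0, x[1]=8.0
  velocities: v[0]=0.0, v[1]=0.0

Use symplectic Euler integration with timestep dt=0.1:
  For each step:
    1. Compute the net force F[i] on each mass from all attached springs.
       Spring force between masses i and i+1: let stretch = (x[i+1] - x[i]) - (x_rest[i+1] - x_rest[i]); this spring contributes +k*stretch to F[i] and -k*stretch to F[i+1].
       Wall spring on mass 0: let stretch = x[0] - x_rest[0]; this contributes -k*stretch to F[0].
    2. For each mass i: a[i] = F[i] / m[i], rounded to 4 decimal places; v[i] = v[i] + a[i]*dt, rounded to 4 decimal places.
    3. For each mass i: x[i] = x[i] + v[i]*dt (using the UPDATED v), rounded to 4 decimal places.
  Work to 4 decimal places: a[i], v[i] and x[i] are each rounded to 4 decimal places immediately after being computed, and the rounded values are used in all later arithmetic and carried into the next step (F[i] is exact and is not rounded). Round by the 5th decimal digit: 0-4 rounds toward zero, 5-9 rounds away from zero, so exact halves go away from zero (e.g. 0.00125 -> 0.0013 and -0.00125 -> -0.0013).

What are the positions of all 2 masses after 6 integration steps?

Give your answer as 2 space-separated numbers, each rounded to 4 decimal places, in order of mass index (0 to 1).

Step 0: x=[5.0000 8.0000] v=[0.0000 0.0000]
Step 1: x=[4.9200 8.0800] v=[-0.8000 0.8000]
Step 2: x=[4.7696 8.2336] v=[-1.5040 1.5360]
Step 3: x=[4.5670 8.4486] v=[-2.0262 2.1504]
Step 4: x=[4.3370 8.7084] v=[-2.3004 2.5978]
Step 5: x=[4.1083 8.9933] v=[-2.2866 2.8492]
Step 6: x=[3.9107 9.2828] v=[-1.9759 2.8952]

Answer: 3.9107 9.2828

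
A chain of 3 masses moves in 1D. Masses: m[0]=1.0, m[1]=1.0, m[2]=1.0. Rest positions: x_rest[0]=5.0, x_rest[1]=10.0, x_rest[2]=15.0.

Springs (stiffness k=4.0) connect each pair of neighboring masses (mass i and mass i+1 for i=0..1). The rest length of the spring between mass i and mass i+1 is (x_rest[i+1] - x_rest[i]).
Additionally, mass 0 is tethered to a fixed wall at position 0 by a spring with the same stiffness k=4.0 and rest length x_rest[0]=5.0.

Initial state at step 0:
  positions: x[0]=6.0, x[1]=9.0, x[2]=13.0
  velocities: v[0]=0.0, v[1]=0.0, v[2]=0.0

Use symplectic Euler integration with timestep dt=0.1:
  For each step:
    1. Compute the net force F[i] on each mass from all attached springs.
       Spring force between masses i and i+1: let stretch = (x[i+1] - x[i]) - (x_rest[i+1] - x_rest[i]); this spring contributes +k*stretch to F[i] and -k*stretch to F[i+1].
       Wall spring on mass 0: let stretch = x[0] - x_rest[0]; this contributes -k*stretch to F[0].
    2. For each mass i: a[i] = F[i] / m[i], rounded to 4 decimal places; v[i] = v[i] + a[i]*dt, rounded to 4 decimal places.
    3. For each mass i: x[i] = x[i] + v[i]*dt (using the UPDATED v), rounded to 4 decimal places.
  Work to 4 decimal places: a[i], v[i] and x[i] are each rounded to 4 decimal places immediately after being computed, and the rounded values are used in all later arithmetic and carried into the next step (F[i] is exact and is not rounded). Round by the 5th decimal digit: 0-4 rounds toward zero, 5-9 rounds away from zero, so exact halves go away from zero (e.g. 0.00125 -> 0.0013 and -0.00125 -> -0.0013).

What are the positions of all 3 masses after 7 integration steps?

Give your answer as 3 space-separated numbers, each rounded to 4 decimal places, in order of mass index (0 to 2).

Answer: 3.8298 9.4943 14.0738

Derivation:
Step 0: x=[6.0000 9.0000 13.0000] v=[0.0000 0.0000 0.0000]
Step 1: x=[5.8800 9.0400 13.0400] v=[-1.2000 0.4000 0.4000]
Step 2: x=[5.6512 9.1136 13.1200] v=[-2.2880 0.7360 0.8000]
Step 3: x=[5.3349 9.2090 13.2397] v=[-3.1635 0.9536 1.1974]
Step 4: x=[4.9601 9.3106 13.3982] v=[-3.7478 1.0162 1.5851]
Step 5: x=[4.5609 9.4017 13.5932] v=[-3.9916 0.9110 1.9501]
Step 6: x=[4.1729 9.4668 13.8206] v=[-3.8796 0.6513 2.2735]
Step 7: x=[3.8298 9.4943 14.0738] v=[-3.4312 0.2753 2.5320]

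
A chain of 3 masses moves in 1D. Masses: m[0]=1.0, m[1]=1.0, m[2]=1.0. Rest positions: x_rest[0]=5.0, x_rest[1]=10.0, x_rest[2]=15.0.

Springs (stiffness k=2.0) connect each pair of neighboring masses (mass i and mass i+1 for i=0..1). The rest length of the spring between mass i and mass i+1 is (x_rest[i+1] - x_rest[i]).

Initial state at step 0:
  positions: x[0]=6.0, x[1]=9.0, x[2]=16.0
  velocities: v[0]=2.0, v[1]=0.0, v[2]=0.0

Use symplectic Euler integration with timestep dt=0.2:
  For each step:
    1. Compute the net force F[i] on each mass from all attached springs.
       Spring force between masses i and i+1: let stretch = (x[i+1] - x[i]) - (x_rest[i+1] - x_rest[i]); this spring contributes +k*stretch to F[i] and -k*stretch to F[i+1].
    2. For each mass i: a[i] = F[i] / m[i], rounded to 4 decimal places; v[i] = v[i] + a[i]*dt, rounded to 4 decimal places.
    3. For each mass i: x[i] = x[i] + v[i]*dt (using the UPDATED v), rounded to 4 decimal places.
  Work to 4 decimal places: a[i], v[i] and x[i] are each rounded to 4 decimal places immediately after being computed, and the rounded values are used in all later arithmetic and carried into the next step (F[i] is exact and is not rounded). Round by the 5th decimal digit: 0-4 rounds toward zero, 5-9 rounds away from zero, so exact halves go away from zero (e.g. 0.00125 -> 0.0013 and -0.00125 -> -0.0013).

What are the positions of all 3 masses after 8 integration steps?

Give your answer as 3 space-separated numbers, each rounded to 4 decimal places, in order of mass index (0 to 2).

Step 0: x=[6.0000 9.0000 16.0000] v=[2.0000 0.0000 0.0000]
Step 1: x=[6.2400 9.3200 15.8400] v=[1.2000 1.6000 -0.8000]
Step 2: x=[6.3264 9.9152 15.5584] v=[0.4320 2.9760 -1.4080]
Step 3: x=[6.2999 10.6748 15.2253] v=[-0.1325 3.7978 -1.6653]
Step 4: x=[6.2234 11.4484 14.9282] v=[-0.3825 3.8680 -1.4855]
Step 5: x=[6.1649 12.0824 14.7527] v=[-0.2925 3.1699 -0.8774]
Step 6: x=[6.1798 12.4566 14.7636] v=[0.0745 1.8710 0.0545]
Step 7: x=[6.2968 12.5132 14.9899] v=[0.5852 0.2831 1.1317]
Step 8: x=[6.5112 12.2706 15.4181] v=[1.0718 -1.2128 2.1410]

Answer: 6.5112 12.2706 15.4181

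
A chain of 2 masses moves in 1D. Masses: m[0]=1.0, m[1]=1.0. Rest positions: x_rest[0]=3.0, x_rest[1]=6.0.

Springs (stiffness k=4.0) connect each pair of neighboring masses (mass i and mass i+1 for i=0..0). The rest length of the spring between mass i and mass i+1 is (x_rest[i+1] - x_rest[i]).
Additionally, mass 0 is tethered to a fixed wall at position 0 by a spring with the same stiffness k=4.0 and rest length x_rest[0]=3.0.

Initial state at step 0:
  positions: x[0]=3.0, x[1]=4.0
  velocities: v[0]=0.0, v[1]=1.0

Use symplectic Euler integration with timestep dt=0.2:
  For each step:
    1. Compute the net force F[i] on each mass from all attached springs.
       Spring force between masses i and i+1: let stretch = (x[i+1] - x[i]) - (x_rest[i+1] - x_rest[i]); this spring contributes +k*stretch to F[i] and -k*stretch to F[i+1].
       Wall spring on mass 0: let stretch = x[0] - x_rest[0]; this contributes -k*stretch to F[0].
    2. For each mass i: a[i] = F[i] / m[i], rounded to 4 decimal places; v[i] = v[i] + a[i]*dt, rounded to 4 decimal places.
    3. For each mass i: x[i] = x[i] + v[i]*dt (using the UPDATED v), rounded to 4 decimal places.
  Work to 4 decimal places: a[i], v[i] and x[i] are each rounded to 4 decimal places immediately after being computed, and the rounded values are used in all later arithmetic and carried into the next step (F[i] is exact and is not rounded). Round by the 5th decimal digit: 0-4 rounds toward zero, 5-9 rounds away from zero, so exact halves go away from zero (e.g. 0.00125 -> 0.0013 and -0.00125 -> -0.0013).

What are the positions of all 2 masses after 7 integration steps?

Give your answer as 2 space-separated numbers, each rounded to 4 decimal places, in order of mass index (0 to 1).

Answer: 3.9772 6.7729

Derivation:
Step 0: x=[3.0000 4.0000] v=[0.0000 1.0000]
Step 1: x=[2.6800 4.5200] v=[-1.6000 2.6000]
Step 2: x=[2.2256 5.2256] v=[-2.2720 3.5280]
Step 3: x=[1.8951 5.9312] v=[-1.6525 3.5280]
Step 4: x=[1.9072 6.4710] v=[0.0603 2.6991]
Step 5: x=[2.3443 6.7606] v=[2.1856 1.4481]
Step 6: x=[3.1129 6.8236] v=[3.8432 0.3151]
Step 7: x=[3.9772 6.7729] v=[4.3214 -0.2535]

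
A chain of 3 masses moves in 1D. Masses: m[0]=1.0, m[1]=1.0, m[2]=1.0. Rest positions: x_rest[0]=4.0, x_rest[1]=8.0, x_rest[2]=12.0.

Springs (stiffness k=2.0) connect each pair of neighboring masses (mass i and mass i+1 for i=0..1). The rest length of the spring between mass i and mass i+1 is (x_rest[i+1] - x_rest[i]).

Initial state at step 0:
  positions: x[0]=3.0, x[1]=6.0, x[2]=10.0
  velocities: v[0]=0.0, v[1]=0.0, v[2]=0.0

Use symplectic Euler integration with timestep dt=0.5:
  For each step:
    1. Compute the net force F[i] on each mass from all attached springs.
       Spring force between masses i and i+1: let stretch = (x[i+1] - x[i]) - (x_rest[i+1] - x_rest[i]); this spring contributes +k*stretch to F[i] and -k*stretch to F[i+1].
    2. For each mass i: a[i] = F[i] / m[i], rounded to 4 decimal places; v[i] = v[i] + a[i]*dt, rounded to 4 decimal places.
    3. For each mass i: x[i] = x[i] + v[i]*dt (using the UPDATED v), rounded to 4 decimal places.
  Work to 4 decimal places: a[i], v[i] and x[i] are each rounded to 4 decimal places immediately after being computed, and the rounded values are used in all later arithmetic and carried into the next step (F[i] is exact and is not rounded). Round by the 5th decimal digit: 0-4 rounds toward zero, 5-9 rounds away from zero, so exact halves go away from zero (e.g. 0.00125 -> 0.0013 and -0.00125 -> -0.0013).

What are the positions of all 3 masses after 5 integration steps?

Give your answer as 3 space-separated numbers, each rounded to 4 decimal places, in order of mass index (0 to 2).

Step 0: x=[3.0000 6.0000 10.0000] v=[0.0000 0.0000 0.0000]
Step 1: x=[2.5000 6.5000 10.0000] v=[-1.0000 1.0000 0.0000]
Step 2: x=[2.0000 6.7500 10.2500] v=[-1.0000 0.5000 0.5000]
Step 3: x=[1.8750 6.3750 10.7500] v=[-0.2500 -0.7500 1.0000]
Step 4: x=[2.0000 5.9375 11.0625] v=[0.2500 -0.8750 0.6250]
Step 5: x=[2.0938 6.0938 10.8125] v=[0.1875 0.3125 -0.5000]

Answer: 2.0938 6.0938 10.8125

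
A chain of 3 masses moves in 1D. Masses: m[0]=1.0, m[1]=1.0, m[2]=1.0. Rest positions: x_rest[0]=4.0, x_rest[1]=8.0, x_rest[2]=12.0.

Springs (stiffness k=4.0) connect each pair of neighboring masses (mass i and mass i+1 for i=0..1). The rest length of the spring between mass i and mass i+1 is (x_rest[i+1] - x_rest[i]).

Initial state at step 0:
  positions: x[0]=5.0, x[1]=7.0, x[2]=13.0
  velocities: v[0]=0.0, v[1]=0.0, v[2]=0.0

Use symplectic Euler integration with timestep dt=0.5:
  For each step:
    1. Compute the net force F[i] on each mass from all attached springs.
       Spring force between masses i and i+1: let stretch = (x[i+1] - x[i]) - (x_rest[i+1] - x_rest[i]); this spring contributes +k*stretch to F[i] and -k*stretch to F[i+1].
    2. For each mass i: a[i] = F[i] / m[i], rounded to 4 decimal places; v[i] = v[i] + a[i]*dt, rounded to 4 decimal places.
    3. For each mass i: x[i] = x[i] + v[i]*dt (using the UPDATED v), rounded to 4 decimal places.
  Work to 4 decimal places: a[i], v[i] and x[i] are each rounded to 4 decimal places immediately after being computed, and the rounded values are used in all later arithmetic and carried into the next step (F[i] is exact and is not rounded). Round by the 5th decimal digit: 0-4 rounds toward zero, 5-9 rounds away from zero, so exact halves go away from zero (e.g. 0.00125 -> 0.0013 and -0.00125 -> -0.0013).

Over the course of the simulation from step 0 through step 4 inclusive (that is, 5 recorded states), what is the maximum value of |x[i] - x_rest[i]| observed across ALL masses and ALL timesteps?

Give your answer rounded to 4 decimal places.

Step 0: x=[5.0000 7.0000 13.0000] v=[0.0000 0.0000 0.0000]
Step 1: x=[3.0000 11.0000 11.0000] v=[-4.0000 8.0000 -4.0000]
Step 2: x=[5.0000 7.0000 13.0000] v=[4.0000 -8.0000 4.0000]
Step 3: x=[5.0000 7.0000 13.0000] v=[0.0000 0.0000 0.0000]
Step 4: x=[3.0000 11.0000 11.0000] v=[-4.0000 8.0000 -4.0000]
Max displacement = 3.0000

Answer: 3.0000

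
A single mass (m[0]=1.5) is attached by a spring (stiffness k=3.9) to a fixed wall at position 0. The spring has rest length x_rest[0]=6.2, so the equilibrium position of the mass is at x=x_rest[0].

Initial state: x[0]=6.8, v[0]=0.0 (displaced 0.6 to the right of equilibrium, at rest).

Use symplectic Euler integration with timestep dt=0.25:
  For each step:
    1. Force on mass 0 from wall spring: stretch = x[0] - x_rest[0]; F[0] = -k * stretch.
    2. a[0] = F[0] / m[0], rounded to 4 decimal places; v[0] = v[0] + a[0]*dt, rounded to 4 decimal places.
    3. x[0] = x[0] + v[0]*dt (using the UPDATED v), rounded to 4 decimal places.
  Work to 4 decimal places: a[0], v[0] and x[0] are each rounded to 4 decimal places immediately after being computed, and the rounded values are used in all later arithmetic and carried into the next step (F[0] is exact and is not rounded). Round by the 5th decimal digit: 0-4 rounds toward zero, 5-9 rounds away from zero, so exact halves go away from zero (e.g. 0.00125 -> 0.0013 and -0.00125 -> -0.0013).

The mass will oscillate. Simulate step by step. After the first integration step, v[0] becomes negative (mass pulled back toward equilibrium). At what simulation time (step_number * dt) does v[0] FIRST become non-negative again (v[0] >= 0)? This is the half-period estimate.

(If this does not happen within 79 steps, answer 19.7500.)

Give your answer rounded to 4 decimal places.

Answer: 2.0000

Derivation:
Step 0: x=[6.8000] v=[0.0000]
Step 1: x=[6.7025] v=[-0.3900]
Step 2: x=[6.5234] v=[-0.7166]
Step 3: x=[6.2917] v=[-0.9268]
Step 4: x=[6.0451] v=[-0.9864]
Step 5: x=[5.8237] v=[-0.8857]
Step 6: x=[5.6634] v=[-0.6411]
Step 7: x=[5.5903] v=[-0.2923]
Step 8: x=[5.6163] v=[0.1040]
First v>=0 after going negative at step 8, time=2.0000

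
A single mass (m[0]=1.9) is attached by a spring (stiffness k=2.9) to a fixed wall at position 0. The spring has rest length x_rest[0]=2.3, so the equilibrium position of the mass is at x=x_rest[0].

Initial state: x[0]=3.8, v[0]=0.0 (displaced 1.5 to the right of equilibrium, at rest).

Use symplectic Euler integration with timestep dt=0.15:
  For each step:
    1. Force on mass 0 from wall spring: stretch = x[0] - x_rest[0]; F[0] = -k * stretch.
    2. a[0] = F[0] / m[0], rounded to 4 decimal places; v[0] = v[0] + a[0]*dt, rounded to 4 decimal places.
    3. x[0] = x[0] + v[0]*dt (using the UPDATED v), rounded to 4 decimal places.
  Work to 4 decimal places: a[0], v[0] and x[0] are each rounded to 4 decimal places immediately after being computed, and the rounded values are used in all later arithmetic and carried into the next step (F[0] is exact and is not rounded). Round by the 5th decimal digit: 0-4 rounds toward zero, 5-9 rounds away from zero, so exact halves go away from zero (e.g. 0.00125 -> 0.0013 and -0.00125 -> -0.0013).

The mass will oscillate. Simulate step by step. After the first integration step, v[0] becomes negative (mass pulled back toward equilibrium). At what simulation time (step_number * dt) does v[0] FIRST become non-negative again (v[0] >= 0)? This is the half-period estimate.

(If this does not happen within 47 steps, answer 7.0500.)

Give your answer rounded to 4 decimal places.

Answer: 2.5500

Derivation:
Step 0: x=[3.8000] v=[0.0000]
Step 1: x=[3.7485] v=[-0.3434]
Step 2: x=[3.6473] v=[-0.6750]
Step 3: x=[3.4998] v=[-0.9835]
Step 4: x=[3.3111] v=[-1.2582]
Step 5: x=[3.0876] v=[-1.4897]
Step 6: x=[2.8371] v=[-1.6700]
Step 7: x=[2.5682] v=[-1.7930]
Step 8: x=[2.2900] v=[-1.8544]
Step 9: x=[2.0122] v=[-1.8521]
Step 10: x=[1.7443] v=[-1.7862]
Step 11: x=[1.4955] v=[-1.6590]
Step 12: x=[1.2743] v=[-1.4748]
Step 13: x=[1.0883] v=[-1.2400]
Step 14: x=[0.9439] v=[-0.9626]
Step 15: x=[0.8461] v=[-0.6521]
Step 16: x=[0.7982] v=[-0.3192]
Step 17: x=[0.8019] v=[0.0246]
First v>=0 after going negative at step 17, time=2.5500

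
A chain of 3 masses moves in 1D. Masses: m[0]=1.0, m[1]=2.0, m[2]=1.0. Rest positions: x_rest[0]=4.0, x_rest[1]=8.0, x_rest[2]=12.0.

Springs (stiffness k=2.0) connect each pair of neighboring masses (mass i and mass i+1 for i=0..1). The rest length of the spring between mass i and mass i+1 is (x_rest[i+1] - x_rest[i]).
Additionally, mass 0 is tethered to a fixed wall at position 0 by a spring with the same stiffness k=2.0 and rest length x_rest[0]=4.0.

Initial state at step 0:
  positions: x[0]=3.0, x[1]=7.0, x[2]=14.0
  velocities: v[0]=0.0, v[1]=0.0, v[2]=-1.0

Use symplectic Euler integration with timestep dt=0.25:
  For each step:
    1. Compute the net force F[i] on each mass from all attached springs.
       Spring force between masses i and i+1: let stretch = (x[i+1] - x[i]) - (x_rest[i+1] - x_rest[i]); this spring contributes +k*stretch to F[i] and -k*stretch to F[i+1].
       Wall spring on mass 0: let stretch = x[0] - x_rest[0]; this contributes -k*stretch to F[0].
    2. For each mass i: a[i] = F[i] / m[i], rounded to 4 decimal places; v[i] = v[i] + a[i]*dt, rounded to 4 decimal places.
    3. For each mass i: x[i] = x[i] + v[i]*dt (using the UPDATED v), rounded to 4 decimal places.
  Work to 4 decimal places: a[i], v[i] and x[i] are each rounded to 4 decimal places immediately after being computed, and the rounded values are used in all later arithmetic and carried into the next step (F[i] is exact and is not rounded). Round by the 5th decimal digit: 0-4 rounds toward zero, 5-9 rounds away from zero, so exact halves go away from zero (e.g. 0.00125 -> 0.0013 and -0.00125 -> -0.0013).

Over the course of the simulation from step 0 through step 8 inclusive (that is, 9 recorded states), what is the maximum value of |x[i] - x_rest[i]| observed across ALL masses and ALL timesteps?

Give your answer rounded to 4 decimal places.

Step 0: x=[3.0000 7.0000 14.0000] v=[0.0000 0.0000 -1.0000]
Step 1: x=[3.1250 7.1875 13.3750] v=[0.5000 0.7500 -2.5000]
Step 2: x=[3.3672 7.5078 12.4766] v=[0.9688 1.2813 -3.5938]
Step 3: x=[3.7061 7.8799 11.4571] v=[1.3555 1.4884 -4.0782]
Step 4: x=[4.1035 8.2147 10.4904] v=[1.5894 1.3393 -3.8668]
Step 5: x=[4.5018 8.4348 9.7392] v=[1.5933 0.8804 -3.0047]
Step 6: x=[4.8290 8.4906 9.3250] v=[1.3089 0.2233 -1.6569]
Step 7: x=[5.0103 8.3697 9.3065] v=[0.7252 -0.4835 -0.0741]
Step 8: x=[4.9852 8.0974 9.6709] v=[-0.1003 -1.0892 1.4575]
Max displacement = 2.6935

Answer: 2.6935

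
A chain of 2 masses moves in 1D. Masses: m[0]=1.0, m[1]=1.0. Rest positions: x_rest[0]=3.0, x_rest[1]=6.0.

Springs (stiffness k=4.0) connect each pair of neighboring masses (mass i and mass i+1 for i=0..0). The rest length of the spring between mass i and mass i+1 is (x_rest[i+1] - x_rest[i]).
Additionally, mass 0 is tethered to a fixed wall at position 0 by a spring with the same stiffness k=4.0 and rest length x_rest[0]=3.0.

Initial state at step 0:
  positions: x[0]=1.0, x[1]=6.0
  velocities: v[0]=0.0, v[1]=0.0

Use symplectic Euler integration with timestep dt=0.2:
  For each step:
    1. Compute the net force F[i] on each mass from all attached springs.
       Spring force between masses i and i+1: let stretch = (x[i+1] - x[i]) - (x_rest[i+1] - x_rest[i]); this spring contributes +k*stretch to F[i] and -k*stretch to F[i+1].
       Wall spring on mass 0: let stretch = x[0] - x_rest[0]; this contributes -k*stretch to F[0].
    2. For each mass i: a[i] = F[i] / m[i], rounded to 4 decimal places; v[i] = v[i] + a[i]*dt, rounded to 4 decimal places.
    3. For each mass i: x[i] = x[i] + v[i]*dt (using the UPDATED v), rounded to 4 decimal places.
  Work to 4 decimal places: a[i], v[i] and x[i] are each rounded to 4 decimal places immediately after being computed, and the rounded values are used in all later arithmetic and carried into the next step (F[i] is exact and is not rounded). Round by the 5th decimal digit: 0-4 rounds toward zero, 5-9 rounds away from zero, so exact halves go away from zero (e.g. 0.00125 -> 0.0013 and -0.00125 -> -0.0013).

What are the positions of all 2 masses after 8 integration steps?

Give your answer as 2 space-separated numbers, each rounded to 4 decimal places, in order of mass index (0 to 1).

Answer: 2.0962 7.1947

Derivation:
Step 0: x=[1.0000 6.0000] v=[0.0000 0.0000]
Step 1: x=[1.6400 5.6800] v=[3.2000 -1.6000]
Step 2: x=[2.6640 5.1936] v=[5.1200 -2.4320]
Step 3: x=[3.6665 4.7825] v=[5.0125 -2.0557]
Step 4: x=[4.2609 4.6728] v=[2.9721 -0.5485]
Step 5: x=[4.2395 4.9772] v=[-0.1071 1.5220]
Step 6: x=[3.6578 5.6436] v=[-2.9085 3.3318]
Step 7: x=[2.8086 6.4722] v=[-4.2461 4.1432]
Step 8: x=[2.0962 7.1947] v=[-3.5621 3.6123]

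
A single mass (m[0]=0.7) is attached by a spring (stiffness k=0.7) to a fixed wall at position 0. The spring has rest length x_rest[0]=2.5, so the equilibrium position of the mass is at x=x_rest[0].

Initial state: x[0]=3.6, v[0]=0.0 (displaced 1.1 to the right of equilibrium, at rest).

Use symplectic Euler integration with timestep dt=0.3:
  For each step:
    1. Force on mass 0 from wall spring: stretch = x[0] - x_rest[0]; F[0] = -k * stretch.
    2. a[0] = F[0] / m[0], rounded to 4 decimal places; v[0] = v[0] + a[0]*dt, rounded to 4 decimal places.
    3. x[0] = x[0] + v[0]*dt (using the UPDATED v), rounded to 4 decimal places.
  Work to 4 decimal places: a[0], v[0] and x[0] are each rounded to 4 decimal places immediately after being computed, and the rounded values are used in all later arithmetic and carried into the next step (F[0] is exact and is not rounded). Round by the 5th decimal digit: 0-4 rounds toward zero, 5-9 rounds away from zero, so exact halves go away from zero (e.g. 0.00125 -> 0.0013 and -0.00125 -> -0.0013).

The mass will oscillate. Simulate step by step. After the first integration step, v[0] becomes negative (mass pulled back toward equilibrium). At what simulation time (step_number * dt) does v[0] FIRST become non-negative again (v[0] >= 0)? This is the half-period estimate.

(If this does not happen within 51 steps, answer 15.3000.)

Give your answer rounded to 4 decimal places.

Answer: 3.3000

Derivation:
Step 0: x=[3.6000] v=[0.0000]
Step 1: x=[3.5010] v=[-0.3300]
Step 2: x=[3.3119] v=[-0.6303]
Step 3: x=[3.0497] v=[-0.8739]
Step 4: x=[2.7381] v=[-1.0388]
Step 5: x=[2.4050] v=[-1.1102]
Step 6: x=[2.0805] v=[-1.0817]
Step 7: x=[1.7937] v=[-0.9559]
Step 8: x=[1.5705] v=[-0.7440]
Step 9: x=[1.4309] v=[-0.4652]
Step 10: x=[1.3876] v=[-0.1445]
Step 11: x=[1.4444] v=[0.1892]
First v>=0 after going negative at step 11, time=3.3000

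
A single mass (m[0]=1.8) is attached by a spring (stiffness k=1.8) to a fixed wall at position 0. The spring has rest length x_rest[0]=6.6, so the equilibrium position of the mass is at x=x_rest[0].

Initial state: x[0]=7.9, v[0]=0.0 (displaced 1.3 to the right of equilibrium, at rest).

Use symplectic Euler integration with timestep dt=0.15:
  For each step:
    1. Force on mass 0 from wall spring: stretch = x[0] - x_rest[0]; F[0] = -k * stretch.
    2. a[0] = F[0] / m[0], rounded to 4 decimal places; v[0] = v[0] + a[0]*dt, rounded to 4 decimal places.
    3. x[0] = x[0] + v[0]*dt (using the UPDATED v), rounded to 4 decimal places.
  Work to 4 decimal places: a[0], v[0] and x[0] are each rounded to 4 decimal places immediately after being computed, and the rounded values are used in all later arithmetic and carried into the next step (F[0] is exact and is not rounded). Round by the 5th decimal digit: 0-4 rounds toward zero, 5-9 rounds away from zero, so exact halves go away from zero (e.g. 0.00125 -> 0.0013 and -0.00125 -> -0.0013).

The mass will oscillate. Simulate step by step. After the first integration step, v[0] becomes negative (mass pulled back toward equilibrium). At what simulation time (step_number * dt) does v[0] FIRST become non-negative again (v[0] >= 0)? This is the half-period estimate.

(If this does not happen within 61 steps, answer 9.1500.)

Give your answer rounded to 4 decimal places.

Step 0: x=[7.9000] v=[0.0000]
Step 1: x=[7.8708] v=[-0.1950]
Step 2: x=[7.8130] v=[-0.3856]
Step 3: x=[7.7279] v=[-0.5676]
Step 4: x=[7.6174] v=[-0.7368]
Step 5: x=[7.4840] v=[-0.8894]
Step 6: x=[7.3307] v=[-1.0220]
Step 7: x=[7.1610] v=[-1.1316]
Step 8: x=[6.9786] v=[-1.2158]
Step 9: x=[6.7877] v=[-1.2726]
Step 10: x=[6.5926] v=[-1.3008]
Step 11: x=[6.3976] v=[-1.2997]
Step 12: x=[6.2072] v=[-1.2693]
Step 13: x=[6.0256] v=[-1.2104]
Step 14: x=[5.8570] v=[-1.1242]
Step 15: x=[5.7051] v=[-1.0128]
Step 16: x=[5.5733] v=[-0.8786]
Step 17: x=[5.4646] v=[-0.7246]
Step 18: x=[5.3815] v=[-0.5543]
Step 19: x=[5.3258] v=[-0.3715]
Step 20: x=[5.2987] v=[-0.1804]
Step 21: x=[5.3009] v=[0.0148]
First v>=0 after going negative at step 21, time=3.1500

Answer: 3.1500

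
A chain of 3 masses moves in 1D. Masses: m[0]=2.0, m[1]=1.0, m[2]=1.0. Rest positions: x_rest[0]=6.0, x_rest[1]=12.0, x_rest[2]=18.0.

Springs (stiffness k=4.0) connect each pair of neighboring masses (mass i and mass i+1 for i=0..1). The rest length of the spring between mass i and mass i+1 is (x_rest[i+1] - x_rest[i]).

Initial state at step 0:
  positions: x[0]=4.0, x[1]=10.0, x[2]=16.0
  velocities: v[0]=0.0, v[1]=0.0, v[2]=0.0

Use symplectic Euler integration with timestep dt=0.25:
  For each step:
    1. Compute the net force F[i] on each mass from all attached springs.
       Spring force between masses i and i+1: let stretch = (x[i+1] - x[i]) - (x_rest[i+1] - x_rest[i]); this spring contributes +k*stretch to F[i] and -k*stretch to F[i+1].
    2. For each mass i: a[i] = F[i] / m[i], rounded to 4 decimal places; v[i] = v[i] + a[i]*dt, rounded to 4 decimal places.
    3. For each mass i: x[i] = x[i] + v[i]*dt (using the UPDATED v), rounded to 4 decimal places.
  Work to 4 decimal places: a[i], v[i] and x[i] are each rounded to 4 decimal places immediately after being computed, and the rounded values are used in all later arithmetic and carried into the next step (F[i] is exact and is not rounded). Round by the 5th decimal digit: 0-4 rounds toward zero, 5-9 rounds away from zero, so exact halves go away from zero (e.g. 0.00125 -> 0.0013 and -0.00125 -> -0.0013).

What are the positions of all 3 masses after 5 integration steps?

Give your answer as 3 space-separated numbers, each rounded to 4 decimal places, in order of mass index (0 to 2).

Step 0: x=[4.0000 10.0000 16.0000] v=[0.0000 0.0000 0.0000]
Step 1: x=[4.0000 10.0000 16.0000] v=[0.0000 0.0000 0.0000]
Step 2: x=[4.0000 10.0000 16.0000] v=[0.0000 0.0000 0.0000]
Step 3: x=[4.0000 10.0000 16.0000] v=[0.0000 0.0000 0.0000]
Step 4: x=[4.0000 10.0000 16.0000] v=[0.0000 0.0000 0.0000]
Step 5: x=[4.0000 10.0000 16.0000] v=[0.0000 0.0000 0.0000]

Answer: 4.0000 10.0000 16.0000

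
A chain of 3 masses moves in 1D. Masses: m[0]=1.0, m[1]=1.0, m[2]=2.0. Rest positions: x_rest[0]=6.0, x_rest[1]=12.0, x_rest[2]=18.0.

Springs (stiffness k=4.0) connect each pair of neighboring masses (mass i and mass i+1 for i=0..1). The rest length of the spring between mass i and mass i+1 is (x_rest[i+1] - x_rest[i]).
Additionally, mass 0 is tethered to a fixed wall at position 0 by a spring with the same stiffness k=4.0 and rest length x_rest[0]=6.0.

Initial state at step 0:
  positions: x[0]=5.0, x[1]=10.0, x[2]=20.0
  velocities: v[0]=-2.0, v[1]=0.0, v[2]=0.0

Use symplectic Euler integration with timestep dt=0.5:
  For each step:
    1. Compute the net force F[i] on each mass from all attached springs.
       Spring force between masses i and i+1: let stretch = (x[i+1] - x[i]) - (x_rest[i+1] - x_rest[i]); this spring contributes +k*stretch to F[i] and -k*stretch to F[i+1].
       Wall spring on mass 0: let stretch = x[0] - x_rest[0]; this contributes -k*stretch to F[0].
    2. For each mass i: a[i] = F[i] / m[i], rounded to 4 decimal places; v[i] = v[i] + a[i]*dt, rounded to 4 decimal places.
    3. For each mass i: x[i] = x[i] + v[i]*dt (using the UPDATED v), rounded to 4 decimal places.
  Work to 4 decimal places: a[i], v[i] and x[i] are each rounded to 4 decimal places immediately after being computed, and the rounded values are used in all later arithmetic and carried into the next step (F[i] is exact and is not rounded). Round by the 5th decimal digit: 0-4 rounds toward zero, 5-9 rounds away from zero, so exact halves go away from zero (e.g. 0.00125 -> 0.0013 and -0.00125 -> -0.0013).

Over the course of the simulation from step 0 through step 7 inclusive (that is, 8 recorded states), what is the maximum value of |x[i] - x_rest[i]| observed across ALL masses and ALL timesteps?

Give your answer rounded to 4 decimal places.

Answer: 4.3750

Derivation:
Step 0: x=[5.0000 10.0000 20.0000] v=[-2.0000 0.0000 0.0000]
Step 1: x=[4.0000 15.0000 18.0000] v=[-2.0000 10.0000 -4.0000]
Step 2: x=[10.0000 12.0000 17.5000] v=[12.0000 -6.0000 -1.0000]
Step 3: x=[8.0000 12.5000 17.2500] v=[-4.0000 1.0000 -0.5000]
Step 4: x=[2.5000 13.2500 17.6250] v=[-11.0000 1.5000 0.7500]
Step 5: x=[5.2500 7.6250 18.8125] v=[5.5000 -11.2500 2.3750]
Step 6: x=[5.1250 10.8125 17.4063] v=[-0.2500 6.3750 -2.8125]
Step 7: x=[5.5625 14.9063 15.7032] v=[0.8750 8.1876 -3.4063]
Max displacement = 4.3750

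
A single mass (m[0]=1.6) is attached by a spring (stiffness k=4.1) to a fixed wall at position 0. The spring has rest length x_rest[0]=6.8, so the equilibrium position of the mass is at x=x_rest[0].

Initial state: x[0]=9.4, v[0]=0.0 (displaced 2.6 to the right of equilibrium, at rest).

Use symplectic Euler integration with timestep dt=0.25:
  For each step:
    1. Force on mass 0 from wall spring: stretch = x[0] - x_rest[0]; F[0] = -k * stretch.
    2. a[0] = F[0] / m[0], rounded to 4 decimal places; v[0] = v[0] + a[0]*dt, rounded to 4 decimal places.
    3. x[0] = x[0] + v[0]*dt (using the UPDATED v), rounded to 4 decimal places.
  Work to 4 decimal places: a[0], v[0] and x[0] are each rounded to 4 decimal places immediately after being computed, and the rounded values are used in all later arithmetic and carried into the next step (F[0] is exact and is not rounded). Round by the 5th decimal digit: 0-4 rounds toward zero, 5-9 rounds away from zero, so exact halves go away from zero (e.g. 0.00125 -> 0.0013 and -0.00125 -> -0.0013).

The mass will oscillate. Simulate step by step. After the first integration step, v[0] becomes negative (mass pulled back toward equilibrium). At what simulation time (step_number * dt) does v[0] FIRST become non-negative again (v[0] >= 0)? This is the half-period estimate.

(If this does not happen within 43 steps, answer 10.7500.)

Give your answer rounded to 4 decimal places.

Step 0: x=[9.4000] v=[0.0000]
Step 1: x=[8.9836] v=[-1.6656]
Step 2: x=[8.2175] v=[-3.0645]
Step 3: x=[7.2244] v=[-3.9726]
Step 4: x=[6.1633] v=[-4.2445]
Step 5: x=[5.2042] v=[-3.8366]
Step 6: x=[4.5006] v=[-2.8143]
Step 7: x=[4.1653] v=[-1.3413]
Step 8: x=[4.2520] v=[0.3466]
First v>=0 after going negative at step 8, time=2.0000

Answer: 2.0000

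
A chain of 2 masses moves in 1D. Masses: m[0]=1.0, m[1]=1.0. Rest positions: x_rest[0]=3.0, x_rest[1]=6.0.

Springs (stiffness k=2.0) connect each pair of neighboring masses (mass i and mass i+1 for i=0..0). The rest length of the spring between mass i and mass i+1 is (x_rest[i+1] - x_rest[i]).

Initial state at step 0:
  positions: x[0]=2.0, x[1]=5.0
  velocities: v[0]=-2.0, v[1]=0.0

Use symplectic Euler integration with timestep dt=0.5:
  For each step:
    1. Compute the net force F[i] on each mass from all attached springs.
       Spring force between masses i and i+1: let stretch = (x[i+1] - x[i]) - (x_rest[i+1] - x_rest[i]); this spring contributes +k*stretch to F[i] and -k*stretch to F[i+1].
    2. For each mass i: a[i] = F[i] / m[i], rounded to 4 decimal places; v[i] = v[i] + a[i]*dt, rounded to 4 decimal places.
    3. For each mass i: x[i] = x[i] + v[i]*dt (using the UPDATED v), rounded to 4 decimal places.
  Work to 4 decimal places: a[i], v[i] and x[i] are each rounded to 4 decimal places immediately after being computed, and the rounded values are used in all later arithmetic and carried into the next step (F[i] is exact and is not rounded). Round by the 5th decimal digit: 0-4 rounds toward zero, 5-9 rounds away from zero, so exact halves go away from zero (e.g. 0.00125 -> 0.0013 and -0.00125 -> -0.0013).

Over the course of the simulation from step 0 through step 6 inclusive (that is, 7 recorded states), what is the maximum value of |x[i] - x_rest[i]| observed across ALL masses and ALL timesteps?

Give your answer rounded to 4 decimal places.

Step 0: x=[2.0000 5.0000] v=[-2.0000 0.0000]
Step 1: x=[1.0000 5.0000] v=[-2.0000 0.0000]
Step 2: x=[0.5000 4.5000] v=[-1.0000 -1.0000]
Step 3: x=[0.5000 3.5000] v=[0.0000 -2.0000]
Step 4: x=[0.5000 2.5000] v=[0.0000 -2.0000]
Step 5: x=[0.0000 2.0000] v=[-1.0000 -1.0000]
Step 6: x=[-1.0000 2.0000] v=[-2.0000 0.0000]
Max displacement = 4.0000

Answer: 4.0000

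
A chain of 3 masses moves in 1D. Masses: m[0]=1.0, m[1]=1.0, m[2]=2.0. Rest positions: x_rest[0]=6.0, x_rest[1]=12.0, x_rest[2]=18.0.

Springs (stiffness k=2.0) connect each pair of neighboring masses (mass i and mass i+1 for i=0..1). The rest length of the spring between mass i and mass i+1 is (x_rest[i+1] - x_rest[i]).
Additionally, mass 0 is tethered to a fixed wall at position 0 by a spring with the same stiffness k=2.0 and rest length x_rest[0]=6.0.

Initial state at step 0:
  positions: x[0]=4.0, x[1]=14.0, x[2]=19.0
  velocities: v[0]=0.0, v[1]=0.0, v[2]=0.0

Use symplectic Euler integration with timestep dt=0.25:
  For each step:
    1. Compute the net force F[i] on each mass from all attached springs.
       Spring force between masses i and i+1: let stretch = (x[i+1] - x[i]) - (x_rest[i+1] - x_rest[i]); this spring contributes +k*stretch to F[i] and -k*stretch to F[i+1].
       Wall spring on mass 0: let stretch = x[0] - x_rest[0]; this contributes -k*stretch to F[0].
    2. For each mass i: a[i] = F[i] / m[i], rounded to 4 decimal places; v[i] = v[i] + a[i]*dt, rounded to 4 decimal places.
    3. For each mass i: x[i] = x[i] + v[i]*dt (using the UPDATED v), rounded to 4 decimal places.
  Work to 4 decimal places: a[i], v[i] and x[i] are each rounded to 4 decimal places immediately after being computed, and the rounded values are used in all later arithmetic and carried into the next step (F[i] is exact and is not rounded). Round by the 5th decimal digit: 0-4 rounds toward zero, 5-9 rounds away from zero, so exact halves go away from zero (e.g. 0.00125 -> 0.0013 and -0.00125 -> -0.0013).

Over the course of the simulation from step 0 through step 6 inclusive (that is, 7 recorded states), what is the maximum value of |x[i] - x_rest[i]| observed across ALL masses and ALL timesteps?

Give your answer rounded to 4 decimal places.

Answer: 2.3914

Derivation:
Step 0: x=[4.0000 14.0000 19.0000] v=[0.0000 0.0000 0.0000]
Step 1: x=[4.7500 13.3750 19.0625] v=[3.0000 -2.5000 0.2500]
Step 2: x=[5.9844 12.3828 19.1445] v=[4.9375 -3.9688 0.3281]
Step 3: x=[7.2705 11.4360 19.1789] v=[5.1445 -3.7872 0.1377]
Step 4: x=[8.1685 10.9364 19.1044] v=[3.5920 -1.9985 -0.2980]
Step 5: x=[8.3914 11.1118 18.8944] v=[0.8917 0.7016 -0.8400]
Step 6: x=[7.9055 11.9200 18.5730] v=[-1.9438 3.2327 -1.2857]
Max displacement = 2.3914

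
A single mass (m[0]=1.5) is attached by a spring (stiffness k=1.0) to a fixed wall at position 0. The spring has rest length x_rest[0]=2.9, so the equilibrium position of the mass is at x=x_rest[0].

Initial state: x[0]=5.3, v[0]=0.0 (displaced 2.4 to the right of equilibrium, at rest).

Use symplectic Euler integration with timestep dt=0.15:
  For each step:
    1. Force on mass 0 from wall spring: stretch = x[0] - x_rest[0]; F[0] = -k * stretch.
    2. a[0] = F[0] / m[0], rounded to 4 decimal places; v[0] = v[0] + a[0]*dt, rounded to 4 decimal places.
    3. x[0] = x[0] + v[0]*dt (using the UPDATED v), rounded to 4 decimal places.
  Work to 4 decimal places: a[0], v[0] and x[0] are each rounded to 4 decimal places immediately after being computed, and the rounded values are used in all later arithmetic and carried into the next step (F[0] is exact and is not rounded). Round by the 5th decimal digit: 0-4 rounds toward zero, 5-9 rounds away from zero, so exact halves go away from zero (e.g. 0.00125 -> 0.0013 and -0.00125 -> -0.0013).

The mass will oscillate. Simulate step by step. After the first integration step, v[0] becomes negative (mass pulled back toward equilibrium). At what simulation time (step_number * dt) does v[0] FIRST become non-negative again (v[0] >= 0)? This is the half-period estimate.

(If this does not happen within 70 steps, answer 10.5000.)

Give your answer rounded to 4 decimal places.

Step 0: x=[5.3000] v=[0.0000]
Step 1: x=[5.2640] v=[-0.2400]
Step 2: x=[5.1925] v=[-0.4764]
Step 3: x=[5.0867] v=[-0.7056]
Step 4: x=[4.9481] v=[-0.9243]
Step 5: x=[4.7787] v=[-1.1291]
Step 6: x=[4.5812] v=[-1.3170]
Step 7: x=[4.3584] v=[-1.4851]
Step 8: x=[4.1138] v=[-1.6309]
Step 9: x=[3.8510] v=[-1.7523]
Step 10: x=[3.5739] v=[-1.8474]
Step 11: x=[3.2867] v=[-1.9148]
Step 12: x=[2.9937] v=[-1.9535]
Step 13: x=[2.6993] v=[-1.9629]
Step 14: x=[2.4079] v=[-1.9428]
Step 15: x=[2.1239] v=[-1.8936]
Step 16: x=[1.8515] v=[-1.8160]
Step 17: x=[1.5948] v=[-1.7112]
Step 18: x=[1.3577] v=[-1.5807]
Step 19: x=[1.1437] v=[-1.4265]
Step 20: x=[0.9561] v=[-1.2509]
Step 21: x=[0.7976] v=[-1.0565]
Step 22: x=[0.6707] v=[-0.8463]
Step 23: x=[0.5772] v=[-0.6234]
Step 24: x=[0.5185] v=[-0.3911]
Step 25: x=[0.4956] v=[-0.1529]
Step 26: x=[0.5087] v=[0.0875]
First v>=0 after going negative at step 26, time=3.9000

Answer: 3.9000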